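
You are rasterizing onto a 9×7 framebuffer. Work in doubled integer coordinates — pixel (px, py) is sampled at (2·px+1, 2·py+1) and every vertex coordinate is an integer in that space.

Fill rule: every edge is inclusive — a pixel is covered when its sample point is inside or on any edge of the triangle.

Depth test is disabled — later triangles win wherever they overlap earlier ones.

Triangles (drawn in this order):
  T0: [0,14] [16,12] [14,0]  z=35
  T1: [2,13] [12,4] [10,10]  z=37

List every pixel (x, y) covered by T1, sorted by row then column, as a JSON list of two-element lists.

T0:
  2·area = 196  (B↔C swapped to make it positive)
  edge (0, 14)→(14, 0): d=(14,-14) inclusive
  edge (14, 0)→(16, 12): d=(2,12) inclusive
  edge (16, 12)→(0, 14): d=(-16,2) inclusive
    (6,0)@(13, 1): e=[0,14,182] → #  [on edge]
    (7,0)@(15, 1): e=[28,-10,178] → ·
    (5,1)@(11, 3): e=[0,42,154] → #  [on edge]
    (7,1)@(15, 3): e=[56,-6,146] → ·
    (4,2)@(9, 5): e=[0,70,126] → #  [on edge]
    (7,2)@(15, 5): e=[84,-2,114] → ·
    (3,3)@(7, 7): e=[0,98,98] → #  [on edge]
    (7,3)@(15, 7): e=[112,2,82] → #
    (8,3)@(17, 7): e=[140,-22,78] → ·
    (2,4)@(5, 9): e=[0,126,70] → #  [on edge]
    (8,4)@(17, 9): e=[168,-18,46] → ·
    (1,5)@(3, 11): e=[0,154,42] → #  [on edge]
    (0,6)@(1, 13): e=[0,182,14] → #  [on edge]
  covered (28 px):
    · · · · · · # · ·
    · · · · · # # · ·
    · · · · # # # · ·
    · · · # # # # # ·
    · · # # # # # # ·
    · # # # # # # # ·
    # # # # · · · · ·
T1:
  2·area = 42
  edge (2, 13)→(12, 4): d=(10,-9) inclusive
  edge (12, 4)→(10, 10): d=(-2,6) inclusive
  edge (10, 10)→(2, 13): d=(-8,3) inclusive
    (6,0)@(13, 1): e=[-21,0,63] → ·  [on edge]
    (5,2)@(11, 5): e=[1,4,37] → #
    (6,2)@(13, 5): e=[19,-8,31] → ·
    (4,3)@(9, 7): e=[3,12,27] → #
    (5,3)@(11, 7): e=[21,0,21] → #  [on edge]
    (6,3)@(13, 7): e=[39,-12,15] → ·
    (3,4)@(7, 9): e=[5,20,17] → #
    (5,4)@(11, 9): e=[41,-4,5] → ·
    (2,5)@(5, 11): e=[7,28,7] → #
    (4,5)@(9, 11): e=[43,4,-5] → ·
    (2,6)@(5, 13): e=[27,24,-9] → ·
    (3,6)@(7, 13): e=[45,12,-15] → ·
    (4,6)@(9, 13): e=[63,0,-21] → ·  [on edge]
  covered (7 px):
    · · · · · · · · ·
    · · · · · · · · ·
    · · · · · # · · ·
    · · · · # # · · ·
    · · · # # · · · ·
    · · # # · · · · ·
    · · · · · · · · ·

Final: [[5,2],[4,3],[5,3],[3,4],[4,4],[2,5],[3,5]]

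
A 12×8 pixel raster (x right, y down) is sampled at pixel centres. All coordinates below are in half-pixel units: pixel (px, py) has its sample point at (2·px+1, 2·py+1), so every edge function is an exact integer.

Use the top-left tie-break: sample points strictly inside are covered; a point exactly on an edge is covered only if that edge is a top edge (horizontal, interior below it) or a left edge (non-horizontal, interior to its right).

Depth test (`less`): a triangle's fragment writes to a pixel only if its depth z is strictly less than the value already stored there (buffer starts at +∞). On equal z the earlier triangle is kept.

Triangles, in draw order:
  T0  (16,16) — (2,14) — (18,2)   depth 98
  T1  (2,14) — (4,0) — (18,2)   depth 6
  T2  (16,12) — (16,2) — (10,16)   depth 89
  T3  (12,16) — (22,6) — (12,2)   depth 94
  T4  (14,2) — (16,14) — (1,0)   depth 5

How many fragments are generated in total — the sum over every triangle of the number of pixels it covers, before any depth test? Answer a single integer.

T0:
  2·area = 200
  edge (16, 16)→(2, 14): d=(-14,-2) top-left  bias=+0
  edge (2, 14)→(18, 2): d=(16,-12) top-left  bias=+0
  edge (18, 2)→(16, 16): d=(-2,14) right/bottom  bias=-1
    (8,1)@(17, 3): e=[184,4,12] → █
    (9,1)@(19, 3): e=[188,28,-16] → ·
    (7,2)@(15, 5): e=[152,12,36] → █
    (9,2)@(19, 5): e=[160,60,-20] → ·
    (6,3)@(13, 7): e=[120,20,60] → █
    (9,3)@(19, 7): e=[132,92,-24] → ·
    (4,4)@(9, 9): e=[84,4,112] → █
    (5,4)@(11, 9): e=[88,28,84] → █
    (8,4)@(17, 9): e=[100,100,0] → ·  [on edge]
    (3,5)@(7, 11): e=[52,12,136] → █
    (8,5)@(17, 11): e=[72,132,-4] → ·
    (2,6)@(5, 13): e=[20,20,160] → █
    (4,7)@(9, 15): e=[0,100,100] → █  [on edge]
  covered (25 px):
    · · · · · · · · · · · ·
    · · · · · · · · █ · · ·
    · · · · · · · █ █ · · ·
    · · · · · · █ █ █ · · ·
    · · · · █ █ █ █ · · · ·
    · · · █ █ █ █ █ · · · ·
    · · █ █ █ █ █ █ · · · ·
    · · · · █ █ █ █ · · · ·
T1:
  2·area = 200
  edge (2, 14)→(4, 0): d=(2,-14) top-left  bias=+0
  edge (4, 0)→(18, 2): d=(14,2) right/bottom  bias=-1
  edge (18, 2)→(2, 14): d=(-16,12) right/bottom  bias=-1
    (2,0)@(5, 1): e=[16,12,172] → █
    (3,0)@(7, 1): e=[44,8,148] → █
    (4,0)@(9, 1): e=[72,4,124] → █
    (5,0)@(11, 1): e=[100,0,100] → ·  [on edge]
    (2,1)@(5, 3): e=[20,40,140] → █
    (5,1)@(11, 3): e=[104,28,68] → █
    (6,1)@(13, 3): e=[132,24,44] → █
    (7,1)@(15, 3): e=[160,20,20] → █
    (8,1)@(17, 3): e=[188,16,-4] → ·
    (2,2)@(5, 5): e=[24,68,108] → █
    (7,2)@(15, 5): e=[164,48,-12] → ·
    (1,3)@(3, 7): e=[0,100,100] → █  [on edge]
  covered (25 px):
    · · █ █ █ · · · · · · ·
    · · █ █ █ █ █ █ · · · ·
    · · █ █ █ █ █ · · · · ·
    · █ █ █ █ █ · · · · · ·
    · █ █ █ · · · · · · · ·
    · █ █ · · · · · · · · ·
    · █ · · · · · · · · · ·
    · · · · · · · · · · · ·
T2:
  2·area = 60  (B↔C swapped to make it positive)
  edge (16, 12)→(10, 16): d=(-6,4) right/bottom  bias=-1
  edge (10, 16)→(16, 2): d=(6,-14) top-left  bias=+0
  edge (16, 2)→(16, 12): d=(0,10) right/bottom  bias=-1
    (7,2)@(15, 5): e=[46,4,10] → █
    (8,2)@(17, 5): e=[38,32,-10] → ·
    (7,3)@(15, 7): e=[34,16,10] → █
    (8,3)@(17, 7): e=[26,44,-10] → ·
    (6,4)@(13, 9): e=[30,0,30] → █  [on edge]
    (8,4)@(17, 9): e=[14,56,-10] → ·
    (6,5)@(13, 11): e=[18,12,30] → █
    (8,5)@(17, 11): e=[2,68,-10] → ·
    (6,6)@(13, 13): e=[6,24,30] → █
    (7,6)@(15, 13): e=[-2,52,10] → ·
    (5,7)@(11, 15): e=[2,8,50] → █
    (6,7)@(13, 15): e=[-6,36,30] → ·
  covered (8 px):
    · · · · · · · · · · · ·
    · · · · · · · · · · · ·
    · · · · · · · █ · · · ·
    · · · · · · · █ · · · ·
    · · · · · · █ █ · · · ·
    · · · · · · █ █ · · · ·
    · · · · · · █ · · · · ·
    · · · · · █ · · · · · ·
T3:
  2·area = 140  (B↔C swapped to make it positive)
  edge (12, 16)→(12, 2): d=(0,-14) top-left  bias=+0
  edge (12, 2)→(22, 6): d=(10,4) right/bottom  bias=-1
  edge (22, 6)→(12, 16): d=(-10,10) right/bottom  bias=-1
    (6,1)@(13, 3): e=[14,6,120] → █
    (7,1)@(15, 3): e=[42,-2,100] → ·
    (6,2)@(13, 5): e=[14,26,100] → █
    (7,2)@(15, 5): e=[42,18,80] → █
    (8,2)@(17, 5): e=[70,10,60] → █
    (9,2)@(19, 5): e=[98,2,40] → █
    (10,2)@(21, 5): e=[126,-6,20] → ·
    (11,2)@(23, 5): e=[154,-14,0] → ·  [on edge]
    (6,3)@(13, 7): e=[14,46,80] → █
    (10,3)@(21, 7): e=[126,14,0] → ·  [on edge]
    (6,4)@(13, 9): e=[14,66,60] → █
    (9,4)@(19, 9): e=[98,42,0] → ·  [on edge]
    (8,5)@(17, 11): e=[70,70,0] → ·  [on edge]
    (7,6)@(15, 13): e=[42,98,0] → ·  [on edge]
    (6,7)@(13, 15): e=[14,126,0] → ·  [on edge]
  covered (15 px):
    · · · · · · · · · · · ·
    · · · · · · █ · · · · ·
    · · · · · · █ █ █ █ · ·
    · · · · · · █ █ █ █ · ·
    · · · · · · █ █ █ · · ·
    · · · · · · █ █ · · · ·
    · · · · · · █ · · · · ·
    · · · · · · · · · · · ·
T4:
  2·area = 152
  edge (14, 2)→(16, 14): d=(2,12) right/bottom  bias=-1
  edge (16, 14)→(1, 0): d=(-15,-14) top-left  bias=+0
  edge (1, 0)→(14, 2): d=(13,2) right/bottom  bias=-1
    (1,0)@(3, 1): e=[130,13,9] → █
    (2,0)@(5, 1): e=[106,41,5] → █
    (3,0)@(7, 1): e=[82,69,1] → █
    (4,0)@(9, 1): e=[58,97,-3] → ·
    (1,1)@(3, 3): e=[134,-17,35] → ·
    (2,1)@(5, 3): e=[110,11,31] → █
    (4,1)@(9, 3): e=[62,67,23] → █
    (5,1)@(11, 3): e=[38,95,19] → █
    (6,1)@(13, 3): e=[14,123,15] → █
    (7,1)@(15, 3): e=[-10,151,11] → ·
    (2,2)@(5, 5): e=[114,-19,57] → ·
    (3,2)@(7, 5): e=[90,9,53] → █
  covered (21 px):
    · █ █ █ · · · · · · · ·
    · · █ █ █ █ █ · · · · ·
    · · · █ █ █ █ · · · · ·
    · · · · █ █ █ · · · · ·
    · · · · · █ █ █ · · · ·
    · · · · · · █ █ · · · ·
    · · · · · · · █ · · · ·
    · · · · · · · · · · · ·

Result: 94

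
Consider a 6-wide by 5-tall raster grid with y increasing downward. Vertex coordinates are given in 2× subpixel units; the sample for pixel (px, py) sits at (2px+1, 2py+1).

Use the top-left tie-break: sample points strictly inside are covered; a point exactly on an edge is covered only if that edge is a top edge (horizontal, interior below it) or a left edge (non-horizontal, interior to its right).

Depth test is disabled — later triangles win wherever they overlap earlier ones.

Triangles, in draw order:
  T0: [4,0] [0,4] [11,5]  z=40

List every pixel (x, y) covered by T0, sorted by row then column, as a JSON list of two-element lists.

T0:
  2·area = 48  (B↔C swapped to make it positive)
  edge (4, 0)→(11, 5): d=(7,5) right/bottom  bias=-1
  edge (11, 5)→(0, 4): d=(-11,-1) top-left  bias=+0
  edge (0, 4)→(4, 0): d=(4,-4) top-left  bias=+0
    (1,0)@(3, 1): e=[12,36,0] → X  [on edge]
    (2,0)@(5, 1): e=[2,38,8] → X
    (3,0)@(7, 1): e=[-8,40,16] → .
    (0,1)@(1, 3): e=[36,12,0] → X  [on edge]
    (3,1)@(7, 3): e=[6,18,24] → X
    (4,1)@(9, 3): e=[-4,20,32] → .
    (0,2)@(1, 5): e=[50,-10,8] → .
    (1,2)@(3, 5): e=[40,-8,16] → .
    (2,2)@(5, 5): e=[30,-6,24] → .
    (3,2)@(7, 5): e=[20,-4,32] → .
    (5,2)@(11, 5): e=[0,0,48] → .  [on edge]
  covered (6 px):
    . X X . . .
    X X X X . .
    . . . . . .
    . . . . . .
    . . . . . .

Answer: [[1,0],[2,0],[0,1],[1,1],[2,1],[3,1]]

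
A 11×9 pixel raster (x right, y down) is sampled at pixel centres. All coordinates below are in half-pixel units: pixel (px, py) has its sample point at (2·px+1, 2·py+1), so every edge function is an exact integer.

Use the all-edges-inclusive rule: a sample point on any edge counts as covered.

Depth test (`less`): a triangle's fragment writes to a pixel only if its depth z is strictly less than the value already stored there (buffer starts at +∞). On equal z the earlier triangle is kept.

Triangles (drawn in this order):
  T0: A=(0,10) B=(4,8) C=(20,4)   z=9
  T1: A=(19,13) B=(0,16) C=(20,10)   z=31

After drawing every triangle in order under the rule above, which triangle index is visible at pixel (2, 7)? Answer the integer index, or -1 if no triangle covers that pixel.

T0:
  2·area = 16
  edge (0, 10)→(4, 8): d=(4,-2) inclusive
  edge (4, 8)→(20, 4): d=(16,-4) inclusive
  edge (20, 4)→(0, 10): d=(-20,6) inclusive
    (4,3)@(9, 7): e=[6,4,6] → X
    (5,3)@(11, 7): e=[10,12,-6] → .
    (1,4)@(3, 9): e=[2,12,2] → X
    (2,4)@(5, 9): e=[6,20,-10] → .
    (4,4)@(9, 9): e=[14,36,-34] → .
    (1,5)@(3, 11): e=[10,44,-38] → .
  covered (2 px):
    . . . . . . . . . . .
    . . . . . . . . . . .
    . . . . . . . . . . .
    . . . . X . . . . . .
    . X . . . . . . . . .
    . . . . . . . . . . .
    . . . . . . . . . . .
    . . . . . . . . . . .
    . . . . . . . . . . .
T1:
  2·area = 54
  edge (19, 13)→(0, 16): d=(-19,3) inclusive
  edge (0, 16)→(20, 10): d=(20,-6) inclusive
  edge (20, 10)→(19, 13): d=(-1,3) inclusive
    (10,3)@(21, 7): e=[108,-54,0] → .  [on edge]
    (8,5)@(17, 11): e=[44,2,8] → X
    (9,5)@(19, 11): e=[38,14,2] → X
    (10,5)@(21, 11): e=[32,26,-4] → .
    (5,6)@(11, 13): e=[24,6,24] → X
    (6,6)@(13, 13): e=[18,18,18] → X
    (7,6)@(15, 13): e=[12,30,12] → X
    (9,6)@(19, 13): e=[0,54,0] → X  [on edge]
    (10,6)@(21, 13): e=[-6,66,-6] → .
    (2,7)@(5, 15): e=[4,10,40] → X
    (3,7)@(7, 15): e=[-2,22,34] → .
    (5,7)@(11, 15): e=[-14,46,22] → .
  covered (8 px):
    . . . . . . . . . . .
    . . . . . . . . . . .
    . . . . . . . . . . .
    . . . . . . . . . . .
    . . . . . . . . . . .
    . . . . . . . . X X .
    . . . . . X X X X X .
    . . X . . . . . . . .
    . . . . . . . . . . .

Z-buffer (winner per pixel, '.' = empty):
  . . . . . . . . . . .
  . . . . . . . . . . .
  . . . . . . . . . . .
  . . . . 0 . . . . . .
  . 0 . . . . . . . . .
  . . . . . . . . 1 1 .
  . . . . . 1 1 1 1 1 .
  . . 1 . . . . . . . .
  . . . . . . . . . . .

Answer: 1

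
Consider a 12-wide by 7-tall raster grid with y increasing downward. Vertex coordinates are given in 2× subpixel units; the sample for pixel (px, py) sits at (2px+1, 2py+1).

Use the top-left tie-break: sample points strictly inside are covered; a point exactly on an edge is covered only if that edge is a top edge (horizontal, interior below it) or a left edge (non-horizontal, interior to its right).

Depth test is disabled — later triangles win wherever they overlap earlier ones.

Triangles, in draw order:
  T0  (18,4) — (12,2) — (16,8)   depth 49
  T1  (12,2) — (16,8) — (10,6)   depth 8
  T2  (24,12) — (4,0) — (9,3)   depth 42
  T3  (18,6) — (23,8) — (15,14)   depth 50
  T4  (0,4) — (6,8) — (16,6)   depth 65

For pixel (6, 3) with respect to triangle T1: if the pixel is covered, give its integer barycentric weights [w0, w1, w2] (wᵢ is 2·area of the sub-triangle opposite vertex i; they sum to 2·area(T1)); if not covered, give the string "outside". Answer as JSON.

T0:
  2·area = 28  (B↔C swapped to make it positive)
  edge (18, 4)→(16, 8): d=(-2,4) right/bottom  bias=-1
  edge (16, 8)→(12, 2): d=(-4,-6) top-left  bias=+0
  edge (12, 2)→(18, 4): d=(6,2) right/bottom  bias=-1
    (4,0)@(9, 1): e=[42,-14,0] → ·  [on edge]
    (6,1)@(13, 3): e=[22,2,4] → █
    (7,1)@(15, 3): e=[14,14,0] → ·  [on edge]
    (6,2)@(13, 5): e=[18,-6,16] → ·
    (7,2)@(15, 5): e=[10,6,12] → █
    (8,2)@(17, 5): e=[2,18,8] → █
    (9,2)@(19, 5): e=[-6,30,4] → ·
    (10,2)@(21, 5): e=[-14,42,0] → ·  [on edge]
    (7,3)@(15, 7): e=[6,-2,24] → ·
    (8,3)@(17, 7): e=[-2,10,20] → ·
  covered (3 px):
    · · · · · · · · · · · ·
    · · · · · · █ · · · · ·
    · · · · · · · █ █ · · ·
    · · · · · · · · · · · ·
    · · · · · · · · · · · ·
    · · · · · · · · · · · ·
    · · · · · · · · · · · ·
T1:
  2·area = 28
  edge (12, 2)→(16, 8): d=(4,6) right/bottom  bias=-1
  edge (16, 8)→(10, 6): d=(-6,-2) top-left  bias=+0
  edge (10, 6)→(12, 2): d=(2,-4) top-left  bias=+0
    (0,1)@(1, 3): e=[70,0,-42] → ·  [on edge]
    (3,2)@(7, 5): e=[42,0,-14] → ·  [on edge]
    (5,2)@(11, 5): e=[18,8,2] → █
    (6,2)@(13, 5): e=[6,12,10] → █
    (7,2)@(15, 5): e=[-6,16,18] → ·
    (5,3)@(11, 7): e=[26,-4,6] → ·
    (6,3)@(13, 7): e=[14,0,14] → █  [on edge]
    (7,3)@(15, 7): e=[2,4,22] → █
    (8,3)@(17, 7): e=[-10,8,30] → ·
    (6,4)@(13, 9): e=[22,-12,18] → ·
    (7,4)@(15, 9): e=[10,-8,26] → ·
    (9,4)@(19, 9): e=[-14,0,42] → ·  [on edge]
  covered (4 px):
    · · · · · · · · · · · ·
    · · · · · · · · · · · ·
    · · · · · █ █ · · · · ·
    · · · · · · █ █ · · · ·
    · · · · · · · · · · · ·
    · · · · · · · · · · · ·
    · · · · · · · · · · · ·
T2:
  degenerate (2·area = 0) — covers nothing
T3:
  2·area = 46
  edge (18, 6)→(23, 8): d=(5,2) right/bottom  bias=-1
  edge (23, 8)→(15, 14): d=(-8,6) right/bottom  bias=-1
  edge (15, 14)→(18, 6): d=(3,-8) top-left  bias=+0
    (9,3)@(19, 7): e=[3,32,11] → █
    (10,3)@(21, 7): e=[-1,20,27] → ·
    (8,4)@(17, 9): e=[17,28,1] → █
    (10,4)@(21, 9): e=[9,4,33] → █
    (11,4)@(23, 9): e=[5,-8,49] → ·
    (8,5)@(17, 11): e=[27,12,7] → █
    (9,5)@(19, 11): e=[23,0,23] → ·  [on edge]
    (10,5)@(21, 11): e=[19,-12,39] → ·
    (8,6)@(17, 13): e=[37,-4,13] → ·
  covered (5 px):
    · · · · · · · · · · · ·
    · · · · · · · · · · · ·
    · · · · · · · · · · · ·
    · · · · · · · · · █ · ·
    · · · · · · · · █ █ █ ·
    · · · · · · · · █ · · ·
    · · · · · · · · · · · ·
T4:
  2·area = 52  (B↔C swapped to make it positive)
  edge (0, 4)→(16, 6): d=(16,2) right/bottom  bias=-1
  edge (16, 6)→(6, 8): d=(-10,2) right/bottom  bias=-1
  edge (6, 8)→(0, 4): d=(-6,-4) top-left  bias=+0
    (1,2)@(3, 5): e=[10,36,6] → █
    (2,2)@(5, 5): e=[6,32,14] → █
    (3,2)@(7, 5): e=[2,28,22] → █
    (4,2)@(9, 5): e=[-2,24,30] → ·
    (10,2)@(21, 5): e=[-26,0,78] → ·  [on edge]
    (1,3)@(3, 7): e=[42,16,-6] → ·
    (2,3)@(5, 7): e=[38,12,2] → █
    (4,3)@(9, 7): e=[30,4,18] → █
    (5,3)@(11, 7): e=[26,0,26] → ·  [on edge]
    (0,4)@(1, 9): e=[78,0,-26] → ·  [on edge]
    (2,4)@(5, 9): e=[70,-8,-10] → ·
    (3,4)@(7, 9): e=[66,-12,-2] → ·
  covered (6 px):
    · · · · · · · · · · · ·
    · · · · · · · · · · · ·
    · █ █ █ · · · · · · · ·
    · · █ █ █ · · · · · · ·
    · · · · · · · · · · · ·
    · · · · · · · · · · · ·
    · · · · · · · · · · · ·

Result: [0,14,14]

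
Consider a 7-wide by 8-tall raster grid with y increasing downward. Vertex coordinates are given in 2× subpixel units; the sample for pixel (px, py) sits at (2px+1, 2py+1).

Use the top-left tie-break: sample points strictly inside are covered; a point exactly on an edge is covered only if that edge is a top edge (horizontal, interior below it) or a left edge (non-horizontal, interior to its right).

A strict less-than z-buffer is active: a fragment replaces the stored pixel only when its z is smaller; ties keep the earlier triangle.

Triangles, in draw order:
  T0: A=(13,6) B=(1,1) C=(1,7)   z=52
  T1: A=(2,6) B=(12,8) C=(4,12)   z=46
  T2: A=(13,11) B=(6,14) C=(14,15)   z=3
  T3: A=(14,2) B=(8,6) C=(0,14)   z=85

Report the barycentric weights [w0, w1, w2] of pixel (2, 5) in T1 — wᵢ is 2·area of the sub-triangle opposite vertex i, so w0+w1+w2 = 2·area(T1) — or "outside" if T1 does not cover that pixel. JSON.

T0:
  2·area = 72  (B↔C swapped to make it positive)
  edge (13, 6)→(1, 7): d=(-12,1) right/bottom  bias=-1
  edge (1, 7)→(1, 1): d=(0,-6) top-left  bias=+0
  edge (1, 1)→(13, 6): d=(12,5) right/bottom  bias=-1
    (0,0)@(1, 1): e=[72,0,0] → ·  [on edge]
    (0,1)@(1, 3): e=[48,0,24] → #  [on edge]
    (1,1)@(3, 3): e=[46,12,14] → #
    (2,1)@(5, 3): e=[44,24,4] → #
    (3,1)@(7, 3): e=[42,36,-6] → ·
    (0,2)@(1, 5): e=[24,0,48] → #  [on edge]
    (3,2)@(7, 5): e=[18,36,18] → #
    (4,2)@(9, 5): e=[16,48,8] → #
    (5,2)@(11, 5): e=[14,60,-2] → ·
    (0,3)@(1, 7): e=[0,0,72] → ·  [on edge]
    (1,3)@(3, 7): e=[-2,12,62] → ·
    (2,3)@(5, 7): e=[-4,24,52] → ·
    (0,4)@(1, 9): e=[-24,0,96] → ·  [on edge]
    (0,5)@(1, 11): e=[-48,0,120] → ·  [on edge]
    (0,6)@(1, 13): e=[-72,0,144] → ·  [on edge]
    (0,7)@(1, 15): e=[-96,0,168] → ·  [on edge]
  covered (8 px):
    · · · · · · ·
    # # # · · · ·
    # # # # # · ·
    · · · · · · ·
    · · · · · · ·
    · · · · · · ·
    · · · · · · ·
    · · · · · · ·
T1:
  2·area = 56
  edge (2, 6)→(12, 8): d=(10,2) right/bottom  bias=-1
  edge (12, 8)→(4, 12): d=(-8,4) right/bottom  bias=-1
  edge (4, 12)→(2, 6): d=(-2,-6) top-left  bias=+0
    (0,1)@(1, 3): e=[-28,84,0] → ·  [on edge]
    (1,3)@(3, 7): e=[8,44,4] → #
    (2,3)@(5, 7): e=[4,36,16] → #
    (3,3)@(7, 7): e=[0,28,28] → ·  [on edge]
    (1,4)@(3, 9): e=[28,28,0] → #  [on edge]
    (3,4)@(7, 9): e=[20,12,24] → #
    (4,4)@(9, 9): e=[16,4,36] → #
    (5,4)@(11, 9): e=[12,-4,48] → ·
    (1,5)@(3, 11): e=[48,12,-4] → ·
    (2,5)@(5, 11): e=[44,4,8] → #
    (3,5)@(7, 11): e=[40,-4,20] → ·
    (4,5)@(9, 11): e=[36,-12,32] → ·
    (2,7)@(5, 15): e=[84,-28,0] → ·  [on edge]
  covered (7 px):
    · · · · · · ·
    · · · · · · ·
    · · · · · · ·
    · # # · · · ·
    · # # # # · ·
    · · # · · · ·
    · · · · · · ·
    · · · · · · ·
T2:
  2·area = 31  (B↔C swapped to make it positive)
  edge (13, 11)→(14, 15): d=(1,4) right/bottom  bias=-1
  edge (14, 15)→(6, 14): d=(-8,-1) top-left  bias=+0
  edge (6, 14)→(13, 11): d=(7,-3) top-left  bias=+0
    (5,1)@(11, 3): e=[0,93,-62] → ·  [on edge]
    (6,5)@(13, 11): e=[0,31,0] → ·  [on edge]
    (4,6)@(9, 13): e=[18,11,2] → #
    (5,6)@(11, 13): e=[10,13,8] → #
    (6,6)@(13, 13): e=[2,15,14] → #
    (4,7)@(9, 15): e=[20,-5,16] → ·
    (5,7)@(11, 15): e=[12,-3,22] → ·
    (6,7)@(13, 15): e=[4,-1,28] → ·
  covered (3 px):
    · · · · · · ·
    · · · · · · ·
    · · · · · · ·
    · · · · · · ·
    · · · · · · ·
    · · · · · · ·
    · · · · # # #
    · · · · · · ·
T3:
  2·area = 16  (B↔C swapped to make it positive)
  edge (14, 2)→(0, 14): d=(-14,12) right/bottom  bias=-1
  edge (0, 14)→(8, 6): d=(8,-8) top-left  bias=+0
  edge (8, 6)→(14, 2): d=(6,-4) top-left  bias=+0
    (6,0)@(13, 1): e=[26,0,-10] → ·  [on edge]
    (5,1)@(11, 3): e=[22,0,-6] → ·  [on edge]
    (4,2)@(9, 5): e=[18,0,-2] → ·  [on edge]
    (3,3)@(7, 7): e=[14,0,2] → #  [on edge]
    (4,3)@(9, 7): e=[-10,16,10] → ·
    (2,4)@(5, 9): e=[10,0,6] → #  [on edge]
    (3,4)@(7, 9): e=[-14,16,14] → ·
    (1,5)@(3, 11): e=[6,0,10] → #  [on edge]
    (2,5)@(5, 11): e=[-18,16,18] → ·
    (0,6)@(1, 13): e=[2,0,14] → #  [on edge]
    (1,6)@(3, 13): e=[-22,16,22] → ·
    (0,7)@(1, 15): e=[-26,16,26] → ·
  covered (4 px):
    · · · · · · ·
    · · · · · · ·
    · · · · · · ·
    · · · # · · ·
    · · # · · · ·
    · # · · · · ·
    # · · · · · ·
    · · · · · · ·

Answer: [4,8,44]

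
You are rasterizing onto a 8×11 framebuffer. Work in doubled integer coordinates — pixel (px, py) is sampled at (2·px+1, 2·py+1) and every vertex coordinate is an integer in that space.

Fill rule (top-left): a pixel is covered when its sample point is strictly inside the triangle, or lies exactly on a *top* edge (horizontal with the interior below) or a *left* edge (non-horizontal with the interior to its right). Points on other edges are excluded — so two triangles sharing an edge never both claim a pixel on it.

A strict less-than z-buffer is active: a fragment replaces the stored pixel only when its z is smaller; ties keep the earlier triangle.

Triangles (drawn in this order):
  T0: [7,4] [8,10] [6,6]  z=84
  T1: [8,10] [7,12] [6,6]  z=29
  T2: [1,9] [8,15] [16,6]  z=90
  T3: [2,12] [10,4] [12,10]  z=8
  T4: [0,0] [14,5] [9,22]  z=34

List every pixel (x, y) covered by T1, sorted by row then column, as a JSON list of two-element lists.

T0:
  2·area = 8
  edge (7, 4)→(8, 10): d=(1,6) right/bottom  bias=-1
  edge (8, 10)→(6, 6): d=(-2,-4) top-left  bias=+0
  edge (6, 6)→(7, 4): d=(1,-2) top-left  bias=+0
    (3,2)@(7, 5): e=[1,6,1] → X
    (4,2)@(9, 5): e=[-11,14,5] → .
    (3,3)@(7, 7): e=[3,2,3] → X
    (4,3)@(9, 7): e=[-9,10,7] → .
    (3,4)@(7, 9): e=[5,-2,5] → .
  covered (2 px):
    . . . . . . . .
    . . . . . . . .
    . . . X . . . .
    . . . X . . . .
    . . . . . . . .
    . . . . . . . .
    . . . . . . . .
    . . . . . . . .
    . . . . . . . .
    . . . . . . . .
    . . . . . . . .
T1:
  2·area = 8
  edge (8, 10)→(7, 12): d=(-1,2) right/bottom  bias=-1
  edge (7, 12)→(6, 6): d=(-1,-6) top-left  bias=+0
  edge (6, 6)→(8, 10): d=(2,4) right/bottom  bias=-1
    (3,4)@(7, 9): e=[3,3,2] → X
    (4,4)@(9, 9): e=[-1,15,-6] → .
    (3,5)@(7, 11): e=[1,1,6] → X
    (4,5)@(9, 11): e=[-3,13,-2] → .
    (3,6)@(7, 13): e=[-1,-1,10] → .
  covered (2 px):
    . . . . . . . .
    . . . . . . . .
    . . . . . . . .
    . . . . . . . .
    . . . X . . . .
    . . . X . . . .
    . . . . . . . .
    . . . . . . . .
    . . . . . . . .
    . . . . . . . .
    . . . . . . . .
T2:
  2·area = 111  (B↔C swapped to make it positive)
  edge (1, 9)→(16, 6): d=(15,-3) top-left  bias=+0
  edge (16, 6)→(8, 15): d=(-8,9) right/bottom  bias=-1
  edge (8, 15)→(1, 9): d=(-7,-6) top-left  bias=+0
    (5,3)@(11, 7): e=[0,37,74] → X  [on edge]
    (6,3)@(13, 7): e=[6,19,86] → X
    (7,3)@(15, 7): e=[12,1,98] → X
    (0,4)@(1, 9): e=[0,111,0] → X  [on edge]
    (1,4)@(3, 9): e=[6,93,12] → X
    (2,4)@(5, 9): e=[12,75,24] → X
    (3,4)@(7, 9): e=[18,57,36] → X
    (4,4)@(9, 9): e=[24,39,48] → X
    (7,4)@(15, 9): e=[42,-15,84] → .
    (0,5)@(1, 11): e=[30,95,-14] → .
    (1,5)@(3, 11): e=[36,77,-2] → .
    (2,5)@(5, 11): e=[42,59,10] → X
    (7,10)@(15, 21): e=[222,-111,0] → .  [on edge]
  covered (16 px):
    . . . . . . . .
    . . . . . . . .
    . . . . . . . .
    . . . . . X X X
    X X X X X X X .
    . . X X X X . .
    . . . X X . . .
    . . . . . . . .
    . . . . . . . .
    . . . . . . . .
    . . . . . . . .
T3:
  2·area = 64
  edge (2, 12)→(10, 4): d=(8,-8) top-left  bias=+0
  edge (10, 4)→(12, 10): d=(2,6) right/bottom  bias=-1
  edge (12, 10)→(2, 12): d=(-10,2) right/bottom  bias=-1
    (4,0)@(9, 1): e=[-32,0,96] → .  [on edge]
    (6,0)@(13, 1): e=[0,-24,88] → .  [on edge]
    (5,1)@(11, 3): e=[0,-8,72] → .  [on edge]
    (4,2)@(9, 5): e=[0,8,56] → X  [on edge]
    (5,2)@(11, 5): e=[16,-4,52] → .
    (3,3)@(7, 7): e=[0,24,40] → X  [on edge]
    (5,3)@(11, 7): e=[32,0,32] → .  [on edge]
    (2,4)@(5, 9): e=[0,40,24] → X  [on edge]
    (5,4)@(11, 9): e=[48,4,12] → X
    (6,4)@(13, 9): e=[64,-8,8] → .
    (1,5)@(3, 11): e=[0,56,8] → X  [on edge]
    (3,5)@(7, 11): e=[32,32,0] → .  [on edge]
    (0,6)@(1, 13): e=[0,72,-8] → .  [on edge]
    (6,6)@(13, 13): e=[96,0,-32] → .  [on edge]
    (7,9)@(15, 19): e=[160,0,-96] → .  [on edge]
  covered (9 px):
    . . . . . . . .
    . . . . . . . .
    . . . . X . . .
    . . . X X . . .
    . . X X X X . .
    . X X . . . . .
    . . . . . . . .
    . . . . . . . .
    . . . . . . . .
    . . . . . . . .
    . . . . . . . .
T4:
  2·area = 263
  edge (0, 0)→(14, 5): d=(14,5) right/bottom  bias=-1
  edge (14, 5)→(9, 22): d=(-5,17) right/bottom  bias=-1
  edge (9, 22)→(0, 0): d=(-9,-22) top-left  bias=+0
    (0,0)@(1, 1): e=[9,241,13] → X
    (1,0)@(3, 1): e=[-1,207,57] → .
    (0,1)@(1, 3): e=[37,231,-5] → .
    (1,1)@(3, 3): e=[27,197,39] → X
    (2,1)@(5, 3): e=[17,163,83] → X
    (3,1)@(7, 3): e=[7,129,127] → X
    (4,1)@(9, 3): e=[-3,95,171] → .
    (1,2)@(3, 5): e=[55,187,21] → X
    (4,2)@(9, 5): e=[25,85,153] → X
    (5,2)@(11, 5): e=[15,51,197] → X
    (6,2)@(13, 5): e=[5,17,241] → X
    (7,2)@(15, 5): e=[-5,-17,285] → .
  covered (34 px):
    X . . . . . . .
    . X X X . . . .
    . X X X X X X .
    . X X X X X X .
    . . X X X X . .
    . . X X X X . .
    . . . X X X . .
    . . . X X X . .
    . . . X X . . .
    . . . . X . . .
    . . . . X . . .

Result: [[3,4],[3,5]]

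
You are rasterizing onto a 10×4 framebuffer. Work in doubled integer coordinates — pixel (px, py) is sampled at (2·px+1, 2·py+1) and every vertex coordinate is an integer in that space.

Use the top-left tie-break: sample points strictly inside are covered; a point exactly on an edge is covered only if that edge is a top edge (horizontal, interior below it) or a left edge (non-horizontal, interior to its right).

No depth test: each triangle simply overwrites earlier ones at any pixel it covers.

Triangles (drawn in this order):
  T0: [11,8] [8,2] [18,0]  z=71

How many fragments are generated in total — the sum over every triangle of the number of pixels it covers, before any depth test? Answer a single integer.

T0:
  2·area = 66
  edge (11, 8)→(8, 2): d=(-3,-6) top-left  bias=+0
  edge (8, 2)→(18, 0): d=(10,-2) top-left  bias=+0
  edge (18, 0)→(11, 8): d=(-7,8) right/bottom  bias=-1
    (6,0)@(13, 1): e=[33,0,33] → X  [on edge]
    (7,0)@(15, 1): e=[45,4,17] → X
    (8,0)@(17, 1): e=[57,8,1] → X
    (9,0)@(19, 1): e=[69,12,-15] → .
    (1,1)@(3, 3): e=[-33,0,99] → .  [on edge]
    (4,1)@(9, 3): e=[3,12,51] → X
    (5,1)@(11, 3): e=[15,16,35] → X
    (8,1)@(17, 3): e=[51,28,-13] → .
    (4,2)@(9, 5): e=[-3,32,37] → .
    (5,2)@(11, 5): e=[9,36,21] → X
    (7,2)@(15, 5): e=[33,44,-11] → .
    (5,3)@(11, 7): e=[3,56,7] → X
  covered (10 px):
    . . . . . . X X X .
    . . . . X X X X . .
    . . . . . X X . . .
    . . . . . X . . . .

Answer: 10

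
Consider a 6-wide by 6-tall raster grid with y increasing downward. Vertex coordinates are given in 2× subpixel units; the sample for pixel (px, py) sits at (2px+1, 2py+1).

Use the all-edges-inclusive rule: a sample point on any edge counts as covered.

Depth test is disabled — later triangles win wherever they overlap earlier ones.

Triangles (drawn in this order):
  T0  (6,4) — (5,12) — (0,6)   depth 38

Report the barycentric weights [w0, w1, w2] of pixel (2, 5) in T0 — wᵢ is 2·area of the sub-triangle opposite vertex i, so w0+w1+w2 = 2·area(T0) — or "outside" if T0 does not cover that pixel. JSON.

T0:
  2·area = 46
  edge (6, 4)→(5, 12): d=(-1,8) inclusive
  edge (5, 12)→(0, 6): d=(-5,-6) inclusive
  edge (0, 6)→(6, 4): d=(6,-2) inclusive
    (4,1)@(9, 3): e=[-23,69,0] → .  [on edge]
    (1,2)@(3, 5): e=[23,23,0] → X  [on edge]
    (2,2)@(5, 5): e=[7,35,4] → X
    (3,2)@(7, 5): e=[-9,47,8] → .
    (0,3)@(1, 7): e=[37,1,8] → X
    (3,3)@(7, 7): e=[-11,37,20] → .
    (0,4)@(1, 9): e=[35,-9,20] → .
    (1,4)@(3, 9): e=[19,3,24] → X
    (3,4)@(7, 9): e=[-13,27,32] → .
    (1,5)@(3, 11): e=[17,-7,36] → .
    (2,5)@(5, 11): e=[1,5,40] → X
    (3,5)@(7, 11): e=[-15,17,44] → .
  covered (8 px):
    . . . . . .
    . . . . . .
    . X X . . .
    X X X . . .
    . X X . . .
    . . X . . .

Answer: [5,40,1]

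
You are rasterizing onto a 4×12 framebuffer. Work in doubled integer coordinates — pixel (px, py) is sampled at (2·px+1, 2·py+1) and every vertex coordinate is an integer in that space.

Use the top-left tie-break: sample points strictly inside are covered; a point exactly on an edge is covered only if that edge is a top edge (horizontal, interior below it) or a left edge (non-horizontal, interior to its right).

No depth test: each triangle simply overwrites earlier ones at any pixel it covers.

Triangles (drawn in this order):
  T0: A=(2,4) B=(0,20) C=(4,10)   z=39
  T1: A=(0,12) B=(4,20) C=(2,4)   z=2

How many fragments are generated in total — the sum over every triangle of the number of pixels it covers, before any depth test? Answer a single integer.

T0:
  2·area = 44  (B↔C swapped to make it positive)
  edge (2, 4)→(4, 10): d=(2,6) right/bottom  bias=-1
  edge (4, 10)→(0, 20): d=(-4,10) right/bottom  bias=-1
  edge (0, 20)→(2, 4): d=(2,-16) top-left  bias=+0
    (0,0)@(1, 1): e=[0,66,-22] → ·  [on edge]
    (1,3)@(3, 7): e=[0,22,22] → ·  [on edge]
    (1,4)@(3, 9): e=[4,14,26] → █
    (2,4)@(5, 9): e=[-8,-6,58] → ·
    (1,5)@(3, 11): e=[8,6,30] → █
    (2,5)@(5, 11): e=[-4,-14,62] → ·
    (0,6)@(1, 13): e=[24,18,2] → █
    (1,6)@(3, 13): e=[12,-2,34] → ·
    (2,6)@(5, 13): e=[0,-22,66] → ·  [on edge]
    (0,7)@(1, 15): e=[28,10,6] → █
    (1,7)@(3, 15): e=[16,-10,38] → ·
    (0,8)@(1, 17): e=[32,2,10] → █
    (3,9)@(7, 19): e=[0,-66,110] → ·  [on edge]
  covered (5 px):
    · · · ·
    · · · ·
    · · · ·
    · · · ·
    · █ · ·
    · █ · ·
    █ · · ·
    █ · · ·
    █ · · ·
    · · · ·
    · · · ·
    · · · ·
T1:
  2·area = 48  (B↔C swapped to make it positive)
  edge (0, 12)→(2, 4): d=(2,-8) top-left  bias=+0
  edge (2, 4)→(4, 20): d=(2,16) right/bottom  bias=-1
  edge (4, 20)→(0, 12): d=(-4,-8) top-left  bias=+0
    (0,4)@(1, 9): e=[2,26,20] → █
    (1,4)@(3, 9): e=[18,-6,36] → ·
    (0,5)@(1, 11): e=[6,30,12] → █
    (1,5)@(3, 11): e=[22,-2,28] → ·
    (0,6)@(1, 13): e=[10,34,4] → █
    (1,6)@(3, 13): e=[26,2,20] → █
    (2,6)@(5, 13): e=[42,-30,36] → ·
    (0,7)@(1, 15): e=[14,38,-4] → ·
    (1,7)@(3, 15): e=[30,6,12] → █
    (2,7)@(5, 15): e=[46,-26,28] → ·
    (1,8)@(3, 17): e=[34,10,4] → █
    (2,8)@(5, 17): e=[50,-22,20] → ·
  covered (6 px):
    · · · ·
    · · · ·
    · · · ·
    · · · ·
    █ · · ·
    █ · · ·
    █ █ · ·
    · █ · ·
    · █ · ·
    · · · ·
    · · · ·
    · · · ·

Result: 11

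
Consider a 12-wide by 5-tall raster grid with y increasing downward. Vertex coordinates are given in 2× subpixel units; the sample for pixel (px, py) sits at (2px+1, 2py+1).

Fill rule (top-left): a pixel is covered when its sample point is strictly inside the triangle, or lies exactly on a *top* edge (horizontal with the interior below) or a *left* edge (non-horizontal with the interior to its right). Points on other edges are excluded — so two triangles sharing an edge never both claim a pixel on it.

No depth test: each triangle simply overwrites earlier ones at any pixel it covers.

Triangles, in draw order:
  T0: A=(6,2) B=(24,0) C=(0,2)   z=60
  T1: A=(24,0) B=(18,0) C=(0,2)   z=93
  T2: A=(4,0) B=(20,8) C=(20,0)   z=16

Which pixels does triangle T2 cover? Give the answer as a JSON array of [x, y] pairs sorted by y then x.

T0:
  2·area = 12  (B↔C swapped to make it positive)
  edge (6, 2)→(0, 2): d=(-6,0) right/bottom  bias=-1
  edge (0, 2)→(24, 0): d=(24,-2) top-left  bias=+0
  edge (24, 0)→(6, 2): d=(-18,2) right/bottom  bias=-1
    (6,0)@(13, 1): e=[6,2,4] → █
    (7,0)@(15, 1): e=[6,6,0] → ·  [on edge]
    (6,1)@(13, 3): e=[-6,50,-32] → ·
  covered (1 px):
    · · · · · · █ · · · · ·
    · · · · · · · · · · · ·
    · · · · · · · · · · · ·
    · · · · · · · · · · · ·
    · · · · · · · · · · · ·
T1:
  2·area = 12  (B↔C swapped to make it positive)
  edge (24, 0)→(0, 2): d=(-24,2) right/bottom  bias=-1
  edge (0, 2)→(18, 0): d=(18,-2) top-left  bias=+0
  edge (18, 0)→(24, 0): d=(6,0) top-left  bias=+0
    (4,0)@(9, 1): e=[6,0,6] → █  [on edge]
    (5,0)@(11, 1): e=[2,4,6] → █
    (6,0)@(13, 1): e=[-2,8,6] → ·
    (4,1)@(9, 3): e=[-42,36,18] → ·
    (5,1)@(11, 3): e=[-46,40,18] → ·
  covered (2 px):
    · · · · █ █ · · · · · ·
    · · · · · · · · · · · ·
    · · · · · · · · · · · ·
    · · · · · · · · · · · ·
    · · · · · · · · · · · ·
T2:
  2·area = 128  (B↔C swapped to make it positive)
  edge (4, 0)→(20, 0): d=(16,0) top-left  bias=+0
  edge (20, 0)→(20, 8): d=(0,8) right/bottom  bias=-1
  edge (20, 8)→(4, 0): d=(-16,-8) top-left  bias=+0
    (3,0)@(7, 1): e=[16,104,8] → █
    (4,0)@(9, 1): e=[16,88,24] → █
    (5,0)@(11, 1): e=[16,72,40] → █
    (6,0)@(13, 1): e=[16,56,56] → █
    (7,0)@(15, 1): e=[16,40,72] → █
    (8,0)@(17, 1): e=[16,24,88] → █
    (9,0)@(19, 1): e=[16,8,104] → █
    (10,0)@(21, 1): e=[16,-8,120] → ·
    (3,1)@(7, 3): e=[48,104,-24] → ·
    (4,1)@(9, 3): e=[48,88,-8] → ·
    (5,1)@(11, 3): e=[48,72,8] → █
    (10,1)@(21, 3): e=[48,-8,88] → ·
  covered (16 px):
    · · · █ █ █ █ █ █ █ · ·
    · · · · · █ █ █ █ █ · ·
    · · · · · · · █ █ █ · ·
    · · · · · · · · · █ · ·
    · · · · · · · · · · · ·

Answer: [[3,0],[4,0],[5,0],[6,0],[7,0],[8,0],[9,0],[5,1],[6,1],[7,1],[8,1],[9,1],[7,2],[8,2],[9,2],[9,3]]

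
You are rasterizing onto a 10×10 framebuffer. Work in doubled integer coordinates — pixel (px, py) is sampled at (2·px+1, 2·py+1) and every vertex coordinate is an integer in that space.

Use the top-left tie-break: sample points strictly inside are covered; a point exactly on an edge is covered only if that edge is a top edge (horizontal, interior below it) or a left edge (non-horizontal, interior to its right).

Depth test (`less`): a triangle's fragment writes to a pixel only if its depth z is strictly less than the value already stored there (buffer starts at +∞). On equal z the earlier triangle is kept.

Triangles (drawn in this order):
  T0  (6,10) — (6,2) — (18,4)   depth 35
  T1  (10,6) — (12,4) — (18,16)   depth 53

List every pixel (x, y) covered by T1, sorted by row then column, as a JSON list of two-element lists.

T0:
  2·area = 96
  edge (6, 10)→(6, 2): d=(0,-8) top-left  bias=+0
  edge (6, 2)→(18, 4): d=(12,2) right/bottom  bias=-1
  edge (18, 4)→(6, 10): d=(-12,6) right/bottom  bias=-1
    (3,1)@(7, 3): e=[8,10,78] → X
    (4,1)@(9, 3): e=[24,6,66] → X
    (5,1)@(11, 3): e=[40,2,54] → X
    (6,1)@(13, 3): e=[56,-2,42] → .
    (3,2)@(7, 5): e=[8,34,54] → X
    (6,2)@(13, 5): e=[56,22,18] → X
    (7,2)@(15, 5): e=[72,18,6] → X
    (8,2)@(17, 5): e=[88,14,-6] → .
    (3,3)@(7, 7): e=[8,58,30] → X
    (6,3)@(13, 7): e=[56,46,-6] → .
    (7,3)@(15, 7): e=[72,42,-18] → .
    (3,4)@(7, 9): e=[8,82,6] → X
  covered (12 px):
    . . . . . . . . . .
    . . . X X X . . . .
    . . . X X X X X . .
    . . . X X X . . . .
    . . . X . . . . . .
    . . . . . . . . . .
    . . . . . . . . . .
    . . . . . . . . . .
    . . . . . . . . . .
    . . . . . . . . . .
T1:
  2·area = 36
  edge (10, 6)→(12, 4): d=(2,-2) top-left  bias=+0
  edge (12, 4)→(18, 16): d=(6,12) right/bottom  bias=-1
  edge (18, 16)→(10, 6): d=(-8,-10) top-left  bias=+0
    (7,0)@(15, 1): e=[0,-54,90] → .  [on edge]
    (6,1)@(13, 3): e=[0,-18,54] → .  [on edge]
    (5,2)@(11, 5): e=[0,18,18] → X  [on edge]
    (6,2)@(13, 5): e=[4,-6,38] → .
    (4,3)@(9, 7): e=[0,54,-18] → .  [on edge]
    (5,3)@(11, 7): e=[4,30,2] → X
    (6,3)@(13, 7): e=[8,6,22] → X
    (7,3)@(15, 7): e=[12,-18,42] → .
    (3,4)@(7, 9): e=[0,90,-54] → .  [on edge]
    (5,4)@(11, 9): e=[8,42,-14] → .
    (6,4)@(13, 9): e=[12,18,6] → X
    (7,4)@(15, 9): e=[16,-6,26] → .
    (2,5)@(5, 11): e=[0,126,-90] → .  [on edge]
    (1,6)@(3, 13): e=[0,162,-126] → .  [on edge]
    (0,7)@(1, 15): e=[0,198,-162] → .  [on edge]
  covered (5 px):
    . . . . . . . . . .
    . . . . . . . . . .
    . . . . . X . . . .
    . . . . . X X . . .
    . . . . . . X . . .
    . . . . . . . X . .
    . . . . . . . . . .
    . . . . . . . . . .
    . . . . . . . . . .
    . . . . . . . . . .

Final: [[5,2],[5,3],[6,3],[6,4],[7,5]]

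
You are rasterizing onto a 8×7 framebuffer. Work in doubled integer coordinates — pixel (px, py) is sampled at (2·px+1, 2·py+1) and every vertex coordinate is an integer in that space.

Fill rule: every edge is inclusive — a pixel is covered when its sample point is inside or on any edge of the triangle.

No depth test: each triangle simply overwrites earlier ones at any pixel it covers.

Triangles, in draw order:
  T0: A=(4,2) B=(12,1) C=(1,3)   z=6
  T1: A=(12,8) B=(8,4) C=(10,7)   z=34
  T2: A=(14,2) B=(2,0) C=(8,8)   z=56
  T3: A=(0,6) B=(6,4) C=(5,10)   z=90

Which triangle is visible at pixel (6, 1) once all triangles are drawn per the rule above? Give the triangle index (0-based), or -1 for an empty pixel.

T0:
  2·area = 5
  edge (4, 2)→(12, 1): d=(8,-1) inclusive
  edge (12, 1)→(1, 3): d=(-11,2) inclusive
  edge (1, 3)→(4, 2): d=(3,-1) inclusive
    (3,0)@(7, 1): e=[-5,10,0] → ·  [on edge]
    (0,1)@(1, 3): e=[5,0,0] → █  [on edge]
    (1,1)@(3, 3): e=[7,-4,2] → ·
    (0,2)@(1, 5): e=[21,-22,6] → ·
  covered (1 px):
    · · · · · · · ·
    █ · · · · · · ·
    · · · · · · · ·
    · · · · · · · ·
    · · · · · · · ·
    · · · · · · · ·
    · · · · · · · ·
T1:
  2·area = 4  (B↔C swapped to make it positive)
  edge (12, 8)→(10, 7): d=(-2,-1) inclusive
  edge (10, 7)→(8, 4): d=(-2,-3) inclusive
  edge (8, 4)→(12, 8): d=(4,4) inclusive
    (2,0)@(5, 1): e=[7,-3,0] → ·  [on edge]
    (3,1)@(7, 3): e=[5,-1,0] → ·  [on edge]
    (4,2)@(9, 5): e=[3,1,0] → █  [on edge]
    (5,2)@(11, 5): e=[5,7,-8] → ·
    (4,3)@(9, 7): e=[-1,-3,8] → ·
    (5,3)@(11, 7): e=[1,3,0] → █  [on edge]
    (6,3)@(13, 7): e=[3,9,-8] → ·
    (5,4)@(11, 9): e=[-3,-1,8] → ·
    (6,4)@(13, 9): e=[-1,5,0] → ·  [on edge]
    (7,5)@(15, 11): e=[-3,7,0] → ·  [on edge]
  covered (2 px):
    · · · · · · · ·
    · · · · · · · ·
    · · · · █ · · ·
    · · · · · █ · ·
    · · · · · · · ·
    · · · · · · · ·
    · · · · · · · ·
T2:
  2·area = 84  (B↔C swapped to make it positive)
  edge (14, 2)→(8, 8): d=(-6,6) inclusive
  edge (8, 8)→(2, 0): d=(-6,-8) inclusive
  edge (2, 0)→(14, 2): d=(12,2) inclusive
    (1,0)@(3, 1): e=[72,2,10] → █
    (2,0)@(5, 1): e=[60,18,6] → █
    (3,0)@(7, 1): e=[48,34,2] → █
    (4,0)@(9, 1): e=[36,50,-2] → ·
    (7,0)@(15, 1): e=[0,98,-14] → ·  [on edge]
    (1,1)@(3, 3): e=[60,-10,34] → ·
    (2,1)@(5, 3): e=[48,6,30] → █
    (4,1)@(9, 3): e=[24,38,22] → █
    (5,1)@(11, 3): e=[12,54,18] → █
    (6,1)@(13, 3): e=[0,70,14] → █  [on edge]
    (7,1)@(15, 3): e=[-12,86,10] → ·
    (2,2)@(5, 5): e=[36,-6,54] → ·
    (5,2)@(11, 5): e=[0,42,42] → █  [on edge]
    (4,3)@(9, 7): e=[0,14,70] → █  [on edge]
    (3,4)@(7, 9): e=[0,-14,98] → ·  [on edge]
    (2,5)@(5, 11): e=[0,-42,126] → ·  [on edge]
    (1,6)@(3, 13): e=[0,-70,154] → ·  [on edge]
  covered (12 px):
    · █ █ █ · · · ·
    · · █ █ █ █ █ ·
    · · · █ █ █ · ·
    · · · · █ · · ·
    · · · · · · · ·
    · · · · · · · ·
    · · · · · · · ·
T3:
  2·area = 34
  edge (0, 6)→(6, 4): d=(6,-2) inclusive
  edge (6, 4)→(5, 10): d=(-1,6) inclusive
  edge (5, 10)→(0, 6): d=(-5,-4) inclusive
    (7,0)@(15, 1): e=[0,-51,85] → ·  [on edge]
    (4,1)@(9, 3): e=[0,-17,51] → ·  [on edge]
    (1,2)@(3, 5): e=[0,17,17] → █  [on edge]
    (2,2)@(5, 5): e=[4,5,25] → █
    (3,2)@(7, 5): e=[8,-7,33] → ·
    (1,3)@(3, 7): e=[12,15,7] → █
    (3,3)@(7, 7): e=[20,-9,23] → ·
    (1,4)@(3, 9): e=[24,13,-3] → ·
    (2,4)@(5, 9): e=[28,1,5] → █
    (3,4)@(7, 9): e=[32,-11,13] → ·
    (2,5)@(5, 11): e=[40,-1,-5] → ·
  covered (5 px):
    · · · · · · · ·
    · · · · · · · ·
    · █ █ · · · · ·
    · █ █ · · · · ·
    · · █ · · · · ·
    · · · · · · · ·
    · · · · · · · ·

Z-buffer (winner per pixel, '.' = empty):
  . 2 2 2 . . . .
  0 . 2 2 2 2 2 .
  . 3 3 2 2 2 . .
  . 3 3 . 2 1 . .
  . . 3 . . . . .
  . . . . . . . .
  . . . . . . . .

Result: 2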